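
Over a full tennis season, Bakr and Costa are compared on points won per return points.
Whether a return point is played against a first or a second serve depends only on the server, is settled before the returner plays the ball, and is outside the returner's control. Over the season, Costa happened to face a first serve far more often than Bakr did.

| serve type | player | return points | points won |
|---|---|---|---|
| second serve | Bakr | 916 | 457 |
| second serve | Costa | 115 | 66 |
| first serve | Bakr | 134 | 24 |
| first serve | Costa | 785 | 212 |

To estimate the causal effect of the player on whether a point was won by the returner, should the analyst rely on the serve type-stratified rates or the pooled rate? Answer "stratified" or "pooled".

The stratified and pooled comparisons disagree (Costa wins within each serve type; Bakr wins overall), so the answer turns on the causal role of serve type.
Since serve type is a pre-existing factor (not a product of the player) and it affects the outcome on its own, it is a confounder. The stratified rates, not the pooled rate, identify the causal effect.
Within each level — second serve: 49.9% vs 57.4%; first serve: 17.9% vs 27.0% — Costa is higher every time.

stratified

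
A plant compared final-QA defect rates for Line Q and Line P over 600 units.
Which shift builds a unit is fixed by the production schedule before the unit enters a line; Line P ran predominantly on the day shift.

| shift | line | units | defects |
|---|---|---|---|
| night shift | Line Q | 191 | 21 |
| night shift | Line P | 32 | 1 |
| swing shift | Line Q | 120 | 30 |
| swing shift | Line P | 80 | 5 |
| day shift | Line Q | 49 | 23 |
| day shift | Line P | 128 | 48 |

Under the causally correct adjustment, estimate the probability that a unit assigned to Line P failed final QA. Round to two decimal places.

The stratified and pooled comparisons disagree (Line P wins within each shift; Line Q wins overall), so the answer turns on the causal role of shift.
The imbalance in shift arose from how units were allocated, not from anything the line did; and shift independently affects the outcome. The pooled gap is confounded — condition on shift.
Standardising Line P to the population shift mix: 0.372·1/32 + 0.333·5/80 + 0.295·48/128 = 0.143.

0.14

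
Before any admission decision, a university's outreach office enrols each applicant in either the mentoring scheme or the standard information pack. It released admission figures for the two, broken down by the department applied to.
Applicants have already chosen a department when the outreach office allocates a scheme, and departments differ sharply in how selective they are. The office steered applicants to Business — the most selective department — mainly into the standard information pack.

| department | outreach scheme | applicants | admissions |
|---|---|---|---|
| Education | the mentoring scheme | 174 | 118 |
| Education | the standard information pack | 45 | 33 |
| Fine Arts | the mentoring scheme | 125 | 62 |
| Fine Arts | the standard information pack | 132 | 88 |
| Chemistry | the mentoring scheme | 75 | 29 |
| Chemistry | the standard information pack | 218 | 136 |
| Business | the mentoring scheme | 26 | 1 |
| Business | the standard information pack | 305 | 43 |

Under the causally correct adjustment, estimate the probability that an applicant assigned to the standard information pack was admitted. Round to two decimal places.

Department differs across outreach schemes for reasons unrelated to any effect of the outreach scheme itself, and it separately predicts the outcome — a classic confounder. We must compare within department levels.
Standardising the standard information pack to the population department mix: 0.199·33/45 + 0.234·88/132 + 0.266·136/218 + 0.301·43/305 = 0.510.

0.51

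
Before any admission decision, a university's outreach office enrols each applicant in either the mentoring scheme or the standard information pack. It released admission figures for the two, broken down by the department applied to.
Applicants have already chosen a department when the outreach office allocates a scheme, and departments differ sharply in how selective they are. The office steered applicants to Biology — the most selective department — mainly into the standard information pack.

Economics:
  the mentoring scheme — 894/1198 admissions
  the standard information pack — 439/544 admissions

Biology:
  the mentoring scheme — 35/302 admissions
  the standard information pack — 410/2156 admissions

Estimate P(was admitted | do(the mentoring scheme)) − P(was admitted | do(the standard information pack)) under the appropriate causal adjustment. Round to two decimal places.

-0.07

Within every department level the standard information pack has the higher rate, yet pooled the mentoring scheme does — Simpson's reversal.
Since department is a pre-existing factor (not a product of the outreach scheme) and it affects the outcome on its own, it is a confounder. The stratified rates, not the pooled rate, identify the causal effect.
Adjusting over the population distribution of department: 0.415·(0.746−0.807) + 0.585·(0.116−0.190) = -0.069.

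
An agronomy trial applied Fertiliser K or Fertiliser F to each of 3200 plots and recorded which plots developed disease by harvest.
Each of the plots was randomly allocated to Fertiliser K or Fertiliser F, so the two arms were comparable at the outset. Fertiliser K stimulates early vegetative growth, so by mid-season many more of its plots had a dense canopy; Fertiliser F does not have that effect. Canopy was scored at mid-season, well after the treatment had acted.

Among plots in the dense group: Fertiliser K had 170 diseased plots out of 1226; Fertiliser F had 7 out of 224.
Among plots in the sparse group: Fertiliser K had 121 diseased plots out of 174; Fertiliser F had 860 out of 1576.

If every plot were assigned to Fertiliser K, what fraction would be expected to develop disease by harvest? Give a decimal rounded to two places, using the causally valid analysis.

0.21

Mid-season canopy is recorded after the fertiliser and is itself shifted by it — it sits on the causal path from fertiliser to outcome. Conditioning on a mediator would strip out part of the effect we want; the pooled comparison gives the total causal effect.
So P(outcome | do(Fertiliser K)) is just the pooled rate for Fertiliser K: 291/1400 = 0.208.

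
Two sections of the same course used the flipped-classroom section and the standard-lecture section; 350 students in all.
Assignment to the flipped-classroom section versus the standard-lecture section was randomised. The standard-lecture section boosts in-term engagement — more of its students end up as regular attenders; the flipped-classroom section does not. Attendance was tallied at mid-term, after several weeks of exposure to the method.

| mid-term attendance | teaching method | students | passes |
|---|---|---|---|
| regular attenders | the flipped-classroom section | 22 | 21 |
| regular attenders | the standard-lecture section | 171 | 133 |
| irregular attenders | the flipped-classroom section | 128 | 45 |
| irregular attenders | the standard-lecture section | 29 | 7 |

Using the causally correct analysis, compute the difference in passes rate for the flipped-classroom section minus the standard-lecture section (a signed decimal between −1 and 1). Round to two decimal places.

-0.26

the flipped-classroom section is higher inside every mid-term attendance stratum but the standard-lecture section is higher in aggregate. Whether to stratify depends on how mid-term attendance relates to the teaching method.
Mid-term attendance is downstream of the teaching method. One should not condition on a consequence of treatment, so the overall rates are the right comparison.
The causal difference is the pooled difference: 0.440 − 0.700 = -0.260.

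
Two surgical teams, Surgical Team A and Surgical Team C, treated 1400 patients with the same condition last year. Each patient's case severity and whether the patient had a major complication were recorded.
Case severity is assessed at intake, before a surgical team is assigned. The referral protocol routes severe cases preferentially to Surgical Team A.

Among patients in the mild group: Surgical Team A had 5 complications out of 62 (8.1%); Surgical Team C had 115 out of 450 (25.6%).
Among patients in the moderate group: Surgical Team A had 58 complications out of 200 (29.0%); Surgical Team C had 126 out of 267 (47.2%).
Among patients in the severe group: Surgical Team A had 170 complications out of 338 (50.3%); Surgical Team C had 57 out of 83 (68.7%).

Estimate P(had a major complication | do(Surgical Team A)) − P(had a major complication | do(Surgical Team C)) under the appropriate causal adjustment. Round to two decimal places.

-0.18

The case severity-specific comparison favours Surgical Team A throughout, but the pooled figures favour Surgical Team C. The question is whether to condition on case severity.
Nothing the surgical team does changes case severity; the imbalance is an allocation artefact. With case severity also predicting the outcome, the pooled figure is confounded, and the within-stratum comparison is the causal one.
Adjusting over the population distribution of case severity: 0.366·(0.081−0.256) + 0.334·(0.290−0.472) + 0.301·(0.503−0.687) = -0.180.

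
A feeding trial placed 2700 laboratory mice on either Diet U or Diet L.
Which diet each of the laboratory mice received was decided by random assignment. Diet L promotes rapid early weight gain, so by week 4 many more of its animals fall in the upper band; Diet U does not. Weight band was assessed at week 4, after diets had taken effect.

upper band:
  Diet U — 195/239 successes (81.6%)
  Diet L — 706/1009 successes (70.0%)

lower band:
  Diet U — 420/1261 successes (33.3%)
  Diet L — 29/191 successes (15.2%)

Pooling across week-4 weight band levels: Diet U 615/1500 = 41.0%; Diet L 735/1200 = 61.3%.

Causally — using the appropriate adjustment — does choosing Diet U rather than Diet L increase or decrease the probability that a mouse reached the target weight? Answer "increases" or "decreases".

The stratified and pooled comparisons disagree (Diet U wins within each week-4 weight band; Diet L wins overall), so the answer turns on the causal role of week-4 weight band.
Week-4 weight band here is a post-treatment variable shaped by the diet; conditioning on it would introduce bias rather than remove it. The overall comparison is the causal one.
Pooled: Diet U 41.0% vs Diet L 61.3%; Diet L is higher overall.

decreases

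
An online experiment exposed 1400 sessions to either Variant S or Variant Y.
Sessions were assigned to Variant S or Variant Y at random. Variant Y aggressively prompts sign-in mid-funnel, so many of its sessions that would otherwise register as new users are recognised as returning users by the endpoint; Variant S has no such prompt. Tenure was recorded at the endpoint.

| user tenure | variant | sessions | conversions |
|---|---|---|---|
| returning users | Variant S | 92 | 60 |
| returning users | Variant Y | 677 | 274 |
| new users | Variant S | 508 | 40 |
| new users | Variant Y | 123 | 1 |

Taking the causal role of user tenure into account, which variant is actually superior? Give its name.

Stratifying would compare variants among sessions the variants themselves sorted into user tenure groups — a form of selection on an intermediate. The unconditioned pooled rates give the total causal effect.
Pooled: Variant S 16.7% vs Variant Y 34.4%; Variant Y is higher overall.

Variant Y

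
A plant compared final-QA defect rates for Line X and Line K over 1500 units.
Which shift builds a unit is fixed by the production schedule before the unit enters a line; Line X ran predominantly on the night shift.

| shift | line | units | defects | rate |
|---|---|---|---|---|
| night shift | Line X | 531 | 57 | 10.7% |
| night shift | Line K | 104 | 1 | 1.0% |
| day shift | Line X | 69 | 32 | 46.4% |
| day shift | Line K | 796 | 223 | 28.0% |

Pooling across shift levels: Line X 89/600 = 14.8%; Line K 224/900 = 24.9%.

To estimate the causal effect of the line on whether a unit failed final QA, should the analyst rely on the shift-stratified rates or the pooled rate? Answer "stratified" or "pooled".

stratified

Shift satisfies the back-door criterion: it is not a descendant of the line, and it blocks the spurious path from line to outcome. Adjusting for it (i.e., using the within-shift rates) gives the causal effect.
Within each level — night shift: 10.7% vs 1.0%; day shift: 46.4% vs 28.0% — Line K is lower every time.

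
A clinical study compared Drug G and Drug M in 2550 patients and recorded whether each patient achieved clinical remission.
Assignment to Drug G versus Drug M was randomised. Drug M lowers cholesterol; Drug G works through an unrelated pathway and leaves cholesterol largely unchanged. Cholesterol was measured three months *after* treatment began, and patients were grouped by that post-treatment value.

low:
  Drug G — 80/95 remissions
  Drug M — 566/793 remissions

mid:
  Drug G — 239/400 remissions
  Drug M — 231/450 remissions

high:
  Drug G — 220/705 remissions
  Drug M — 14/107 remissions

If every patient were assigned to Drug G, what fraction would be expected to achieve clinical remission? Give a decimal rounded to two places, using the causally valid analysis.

Within every cholesterol level Drug G has the higher rate, yet pooled Drug M does — Simpson's reversal.
Cholesterol lies on the pathway drug → cholesterol → outcome, so adjusting for it blocks the indirect effect. For the total causal effect of drug, use the unadjusted pooled rates.
So P(outcome | do(Drug G)) is just the pooled rate for Drug G: 539/1200 = 0.449.

0.45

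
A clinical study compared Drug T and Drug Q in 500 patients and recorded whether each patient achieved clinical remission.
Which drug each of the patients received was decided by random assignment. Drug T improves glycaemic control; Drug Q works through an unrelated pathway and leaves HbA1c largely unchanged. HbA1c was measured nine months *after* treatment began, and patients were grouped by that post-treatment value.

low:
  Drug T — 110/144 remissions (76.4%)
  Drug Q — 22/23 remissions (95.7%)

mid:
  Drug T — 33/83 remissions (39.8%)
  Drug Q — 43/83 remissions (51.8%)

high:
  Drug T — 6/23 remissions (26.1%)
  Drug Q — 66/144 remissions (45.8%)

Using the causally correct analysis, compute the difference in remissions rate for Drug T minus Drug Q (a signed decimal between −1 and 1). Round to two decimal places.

+0.07

The distribution of HbA1c is itself part of what the drug does — it is an intermediate outcome. Holding it fixed would remove that part of the effect; the total effect is the pooled difference.
The causal difference is the pooled difference: 0.596 − 0.524 = +0.072.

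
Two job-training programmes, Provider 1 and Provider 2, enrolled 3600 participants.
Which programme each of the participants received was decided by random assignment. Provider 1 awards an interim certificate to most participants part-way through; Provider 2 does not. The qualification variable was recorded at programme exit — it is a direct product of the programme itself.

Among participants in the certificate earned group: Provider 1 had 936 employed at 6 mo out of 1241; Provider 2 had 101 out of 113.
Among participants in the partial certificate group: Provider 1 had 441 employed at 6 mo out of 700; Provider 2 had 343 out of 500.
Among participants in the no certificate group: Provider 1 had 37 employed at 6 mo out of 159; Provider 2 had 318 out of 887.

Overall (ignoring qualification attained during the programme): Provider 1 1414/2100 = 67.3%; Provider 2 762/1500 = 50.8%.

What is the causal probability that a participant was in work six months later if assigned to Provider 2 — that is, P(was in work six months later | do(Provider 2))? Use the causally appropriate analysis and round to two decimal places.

Qualification attained during the programme is recorded after the programme and is itself shifted by it — it sits on the causal path from programme to outcome. Conditioning on a mediator would strip out part of the effect we want; the pooled comparison gives the total causal effect.
So P(outcome | do(Provider 2)) is just the pooled rate for Provider 2: 762/1500 = 0.508.

0.51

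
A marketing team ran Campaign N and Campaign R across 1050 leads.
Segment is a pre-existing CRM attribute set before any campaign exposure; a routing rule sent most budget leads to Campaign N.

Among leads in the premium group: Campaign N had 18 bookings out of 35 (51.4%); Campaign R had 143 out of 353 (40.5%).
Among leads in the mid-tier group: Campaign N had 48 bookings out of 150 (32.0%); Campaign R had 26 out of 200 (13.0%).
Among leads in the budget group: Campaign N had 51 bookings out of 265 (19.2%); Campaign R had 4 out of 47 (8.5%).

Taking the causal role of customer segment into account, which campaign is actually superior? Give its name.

Campaign N

Within every customer segment level Campaign N has the higher rate, yet pooled Campaign R does — Simpson's reversal.
Customer segment satisfies the back-door criterion: it is not a descendant of the campaign, and it blocks the spurious path from campaign to outcome. Adjusting for it (i.e., using the within-customer segment rates) gives the causal effect.
Within each level — premium: 51.4% vs 40.5%; mid-tier: 32.0% vs 13.0%; budget: 19.2% vs 8.5% — Campaign N is higher every time.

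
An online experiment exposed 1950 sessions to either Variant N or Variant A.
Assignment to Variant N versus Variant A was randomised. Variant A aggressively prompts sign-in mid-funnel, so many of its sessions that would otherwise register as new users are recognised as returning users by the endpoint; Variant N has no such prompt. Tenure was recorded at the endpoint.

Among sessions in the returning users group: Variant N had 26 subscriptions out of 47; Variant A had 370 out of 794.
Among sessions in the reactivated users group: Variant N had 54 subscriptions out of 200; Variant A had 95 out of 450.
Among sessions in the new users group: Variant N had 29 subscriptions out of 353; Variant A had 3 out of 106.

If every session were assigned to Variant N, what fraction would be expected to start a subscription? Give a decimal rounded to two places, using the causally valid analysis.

0.18

The user tenure-specific comparison favours Variant N throughout, but the pooled figures favour Variant A. The question is whether to condition on user tenure.
User tenure is downstream of the variant. One should not condition on a consequence of treatment, so the overall rates are the right comparison.
So P(outcome | do(Variant N)) is just the pooled rate for Variant N: 109/600 = 0.182.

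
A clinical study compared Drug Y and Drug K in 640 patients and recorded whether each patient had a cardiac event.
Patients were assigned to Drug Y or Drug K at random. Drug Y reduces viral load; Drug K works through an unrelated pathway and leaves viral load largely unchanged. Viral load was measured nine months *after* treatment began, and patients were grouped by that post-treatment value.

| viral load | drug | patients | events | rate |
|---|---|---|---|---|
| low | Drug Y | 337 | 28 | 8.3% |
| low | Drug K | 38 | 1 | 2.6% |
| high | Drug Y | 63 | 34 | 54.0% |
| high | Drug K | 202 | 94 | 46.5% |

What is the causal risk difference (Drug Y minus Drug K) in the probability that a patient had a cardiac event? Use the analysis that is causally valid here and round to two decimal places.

-0.24

Drug K is lower inside every viral load stratum but Drug Y is lower in aggregate. Whether to stratify depends on how viral load relates to the drug.
Viral load here is a post-treatment variable shaped by the drug; conditioning on it would introduce bias rather than remove it. The overall comparison is the causal one.
The causal difference is the pooled difference: 0.155 − 0.396 = -0.241.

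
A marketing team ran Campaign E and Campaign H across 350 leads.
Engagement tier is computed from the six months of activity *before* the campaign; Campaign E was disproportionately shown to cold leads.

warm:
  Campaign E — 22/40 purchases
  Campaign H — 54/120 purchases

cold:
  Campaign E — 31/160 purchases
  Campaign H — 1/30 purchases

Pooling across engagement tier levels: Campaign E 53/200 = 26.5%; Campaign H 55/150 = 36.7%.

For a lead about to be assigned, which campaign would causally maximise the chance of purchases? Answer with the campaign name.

The stratified and pooled comparisons disagree (Campaign E wins within each engagement tier; Campaign H wins overall), so the answer turns on the causal role of engagement tier.
Engagement tier is set before the campaign has any effect — it is not caused by the campaign — and it independently drives the outcome. That makes it a confounder, so the causal comparison is within engagement tier levels.
Within each level — warm: 55.0% vs 45.0%; cold: 19.4% vs 3.3% — Campaign E is higher every time.

Campaign E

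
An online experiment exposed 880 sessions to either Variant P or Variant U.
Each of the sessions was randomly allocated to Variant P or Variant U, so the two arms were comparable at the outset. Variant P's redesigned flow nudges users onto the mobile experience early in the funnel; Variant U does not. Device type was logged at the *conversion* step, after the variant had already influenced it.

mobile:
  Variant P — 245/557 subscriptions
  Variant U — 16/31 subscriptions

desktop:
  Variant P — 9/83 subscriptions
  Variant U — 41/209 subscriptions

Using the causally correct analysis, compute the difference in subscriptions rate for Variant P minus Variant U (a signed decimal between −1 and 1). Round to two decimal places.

Because the variant influences device type, device type is a post-treatment mediator, not a confounder. Stratifying on it would bias the estimate; the causal effect is the crude pooled difference.
The causal difference is the pooled difference: 0.397 − 0.237 = +0.159.

+0.16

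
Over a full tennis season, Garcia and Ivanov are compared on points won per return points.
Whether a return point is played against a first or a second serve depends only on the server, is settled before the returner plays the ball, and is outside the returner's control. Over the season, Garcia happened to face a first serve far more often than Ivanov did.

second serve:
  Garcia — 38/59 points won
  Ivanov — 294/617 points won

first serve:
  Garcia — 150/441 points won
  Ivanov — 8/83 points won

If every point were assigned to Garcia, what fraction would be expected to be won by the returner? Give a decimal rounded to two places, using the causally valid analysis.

0.51

The stratified and pooled comparisons disagree (Garcia wins within each serve type; Ivanov wins overall), so the answer turns on the causal role of serve type.
Serve type differs across players for reasons unrelated to any effect of the player itself, and it separately predicts the outcome — a classic confounder. We must compare within serve type levels.
Standardising Garcia to the population serve type mix: 0.563·38/59 + 0.437·150/441 = 0.511.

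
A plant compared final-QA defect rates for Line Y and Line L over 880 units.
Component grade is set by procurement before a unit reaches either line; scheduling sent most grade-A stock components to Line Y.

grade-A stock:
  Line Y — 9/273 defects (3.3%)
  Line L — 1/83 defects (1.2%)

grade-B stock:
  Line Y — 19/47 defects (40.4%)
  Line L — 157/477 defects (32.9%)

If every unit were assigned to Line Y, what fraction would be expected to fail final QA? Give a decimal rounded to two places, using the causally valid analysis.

Within every component grade level Line L has the lower rate, yet pooled Line Y does — Simpson's reversal.
Nothing the line does changes component grade; the imbalance is an allocation artefact. With component grade also predicting the outcome, the pooled figure is confounded, and the within-stratum comparison is the causal one.
Standardising Line Y to the population component grade mix: 0.405·9/273 + 0.595·19/47 = 0.254.

0.25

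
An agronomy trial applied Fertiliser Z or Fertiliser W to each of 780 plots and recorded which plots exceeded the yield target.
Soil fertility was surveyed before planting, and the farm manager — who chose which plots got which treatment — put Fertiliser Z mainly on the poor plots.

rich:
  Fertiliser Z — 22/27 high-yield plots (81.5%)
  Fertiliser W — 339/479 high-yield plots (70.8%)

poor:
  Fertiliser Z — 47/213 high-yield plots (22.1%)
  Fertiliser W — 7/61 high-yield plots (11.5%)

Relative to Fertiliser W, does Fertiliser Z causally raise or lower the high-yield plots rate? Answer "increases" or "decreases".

increases

Soil fertility differs across fertilisers for reasons unrelated to any effect of the fertiliser itself, and it separately predicts the outcome — a classic confounder. We must compare within soil fertility levels.
Within each level — rich: 81.5% vs 70.8%; poor: 22.1% vs 11.5% — Fertiliser Z is higher every time.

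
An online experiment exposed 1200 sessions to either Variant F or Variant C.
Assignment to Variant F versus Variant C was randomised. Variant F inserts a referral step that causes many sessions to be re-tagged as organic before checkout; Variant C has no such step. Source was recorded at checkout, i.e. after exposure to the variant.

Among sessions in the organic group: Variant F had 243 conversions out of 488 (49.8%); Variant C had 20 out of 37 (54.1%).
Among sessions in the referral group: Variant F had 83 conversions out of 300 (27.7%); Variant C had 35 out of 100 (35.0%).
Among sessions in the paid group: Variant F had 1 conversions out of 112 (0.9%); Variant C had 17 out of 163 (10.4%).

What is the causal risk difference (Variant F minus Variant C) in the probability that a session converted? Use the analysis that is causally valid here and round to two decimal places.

+0.12

The traffic source-specific comparison favours Variant C throughout, but the pooled figures favour Variant F. The question is whether to condition on traffic source.
Traffic source lies on the pathway variant → traffic source → outcome, so adjusting for it blocks the indirect effect. For the total causal effect of variant, use the unadjusted pooled rates.
The causal difference is the pooled difference: 0.363 − 0.240 = +0.123.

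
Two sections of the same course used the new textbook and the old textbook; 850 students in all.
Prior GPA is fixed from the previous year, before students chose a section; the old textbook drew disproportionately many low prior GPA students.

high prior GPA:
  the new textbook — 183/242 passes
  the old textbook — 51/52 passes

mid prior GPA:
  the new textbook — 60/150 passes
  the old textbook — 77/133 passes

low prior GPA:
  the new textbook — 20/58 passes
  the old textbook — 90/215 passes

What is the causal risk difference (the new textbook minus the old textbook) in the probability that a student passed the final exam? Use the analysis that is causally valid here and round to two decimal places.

Since prior GPA band is a pre-existing factor (not a product of the teaching method) and it affects the outcome on its own, it is a confounder. The stratified rates, not the pooled rate, identify the causal effect.
Adjusting over the population distribution of prior GPA band: 0.346·(0.756−0.981) + 0.333·(0.400−0.579) + 0.321·(0.345−0.419) = -0.161.

-0.16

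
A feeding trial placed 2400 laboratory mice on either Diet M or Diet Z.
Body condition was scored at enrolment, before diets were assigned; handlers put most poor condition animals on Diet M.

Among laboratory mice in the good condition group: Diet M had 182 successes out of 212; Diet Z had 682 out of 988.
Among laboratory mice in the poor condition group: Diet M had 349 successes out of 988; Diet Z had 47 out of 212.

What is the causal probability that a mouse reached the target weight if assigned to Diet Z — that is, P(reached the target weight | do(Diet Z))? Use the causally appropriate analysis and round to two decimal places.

0.46

Since starting body condition is a pre-existing factor (not a product of the diet) and it affects the outcome on its own, it is a confounder. The stratified rates, not the pooled rate, identify the causal effect.
Standardising Diet Z to the population starting body condition mix: 0.500·682/988 + 0.500·47/212 = 0.456.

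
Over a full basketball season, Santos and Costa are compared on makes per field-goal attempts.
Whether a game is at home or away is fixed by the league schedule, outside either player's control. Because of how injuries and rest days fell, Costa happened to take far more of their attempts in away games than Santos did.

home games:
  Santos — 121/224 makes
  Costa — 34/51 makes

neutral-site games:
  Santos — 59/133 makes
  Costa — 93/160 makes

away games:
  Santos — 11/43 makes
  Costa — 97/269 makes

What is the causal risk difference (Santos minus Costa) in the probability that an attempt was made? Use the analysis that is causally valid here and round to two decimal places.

Here game venue is a common cause — it drives both which player a case falls under and the outcome. The crude comparison mixes populations; the stratum-specific rates are the causally relevant ones.
Adjusting over the population distribution of game venue: 0.312·(0.540−0.667) + 0.333·(0.444−0.581) + 0.355·(0.256−0.361) = -0.123.

-0.12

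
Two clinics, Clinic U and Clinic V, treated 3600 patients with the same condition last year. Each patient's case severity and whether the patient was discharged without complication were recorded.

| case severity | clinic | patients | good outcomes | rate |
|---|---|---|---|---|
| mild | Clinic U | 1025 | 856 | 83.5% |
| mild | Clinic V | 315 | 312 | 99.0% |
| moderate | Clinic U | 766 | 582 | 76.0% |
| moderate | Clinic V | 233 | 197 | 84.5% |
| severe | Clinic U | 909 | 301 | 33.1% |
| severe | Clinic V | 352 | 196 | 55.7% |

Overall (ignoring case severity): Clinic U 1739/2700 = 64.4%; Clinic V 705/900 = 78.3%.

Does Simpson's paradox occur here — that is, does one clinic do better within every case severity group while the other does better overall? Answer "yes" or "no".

Within each case severity level (mild 83.5% vs 99.0%; moderate 76.0% vs 84.5%; severe 33.1% vs 55.7%), Clinic V has the higher rate every time. Pooled: 64.4% vs 78.3% — Clinic V has the higher rate overall. They agree.

no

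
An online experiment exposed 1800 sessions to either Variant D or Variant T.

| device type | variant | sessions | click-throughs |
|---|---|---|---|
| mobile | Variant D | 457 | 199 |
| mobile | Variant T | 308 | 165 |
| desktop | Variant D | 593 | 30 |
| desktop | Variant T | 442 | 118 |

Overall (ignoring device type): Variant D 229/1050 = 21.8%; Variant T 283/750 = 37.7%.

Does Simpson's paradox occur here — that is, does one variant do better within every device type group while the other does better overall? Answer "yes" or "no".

no

Within each device type level (mobile 43.5% vs 53.6%; desktop 5.1% vs 26.7%), Variant T has the higher rate every time. Pooled: 21.8% vs 37.7% — Variant T has the higher rate overall. They agree.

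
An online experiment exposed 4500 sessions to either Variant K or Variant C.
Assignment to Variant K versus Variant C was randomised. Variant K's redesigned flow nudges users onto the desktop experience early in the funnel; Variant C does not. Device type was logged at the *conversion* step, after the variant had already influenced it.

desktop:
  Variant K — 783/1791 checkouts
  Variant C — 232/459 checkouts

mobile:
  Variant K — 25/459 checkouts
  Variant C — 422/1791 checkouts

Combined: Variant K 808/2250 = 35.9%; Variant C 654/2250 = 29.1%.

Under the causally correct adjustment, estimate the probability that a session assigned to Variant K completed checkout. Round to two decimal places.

0.36

Stratifying would compare variants among sessions the variants themselves sorted into device type groups — a form of selection on an intermediate. The unconditioned pooled rates give the total causal effect.
So P(outcome | do(Variant K)) is just the pooled rate for Variant K: 808/2250 = 0.359.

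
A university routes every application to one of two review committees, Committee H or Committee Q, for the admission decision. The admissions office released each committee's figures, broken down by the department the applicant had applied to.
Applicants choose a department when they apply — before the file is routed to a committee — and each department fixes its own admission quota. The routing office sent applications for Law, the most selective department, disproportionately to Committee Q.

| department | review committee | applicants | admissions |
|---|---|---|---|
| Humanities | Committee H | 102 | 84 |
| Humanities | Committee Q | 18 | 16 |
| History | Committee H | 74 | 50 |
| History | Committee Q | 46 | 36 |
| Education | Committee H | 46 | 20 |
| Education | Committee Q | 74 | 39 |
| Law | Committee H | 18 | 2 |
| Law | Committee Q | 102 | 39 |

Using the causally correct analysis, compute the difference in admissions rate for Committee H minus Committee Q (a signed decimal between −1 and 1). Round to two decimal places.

Nothing the review committee does changes department; the imbalance is an allocation artefact. With department also predicting the outcome, the pooled figure is confounded, and the within-stratum comparison is the causal one.
Adjusting over the population distribution of department: 0.250·(0.824−0.889) + 0.250·(0.676−0.783) + 0.250·(0.435−0.527) + 0.250·(0.111−0.382) = -0.134.

-0.13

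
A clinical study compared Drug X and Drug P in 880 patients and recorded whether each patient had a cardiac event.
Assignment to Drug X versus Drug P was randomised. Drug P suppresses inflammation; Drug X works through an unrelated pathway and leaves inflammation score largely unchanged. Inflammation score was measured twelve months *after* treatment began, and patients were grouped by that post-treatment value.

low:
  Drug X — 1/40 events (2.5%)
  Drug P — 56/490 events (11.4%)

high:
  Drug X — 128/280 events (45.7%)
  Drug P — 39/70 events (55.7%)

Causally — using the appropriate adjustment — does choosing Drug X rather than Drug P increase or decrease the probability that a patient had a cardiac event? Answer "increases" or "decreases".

Inflammation score lies on the pathway drug → inflammation score → outcome, so adjusting for it blocks the indirect effect. For the total causal effect of drug, use the unadjusted pooled rates.
Pooled: Drug X 40.3% vs Drug P 17.0%; Drug P is lower overall.

increases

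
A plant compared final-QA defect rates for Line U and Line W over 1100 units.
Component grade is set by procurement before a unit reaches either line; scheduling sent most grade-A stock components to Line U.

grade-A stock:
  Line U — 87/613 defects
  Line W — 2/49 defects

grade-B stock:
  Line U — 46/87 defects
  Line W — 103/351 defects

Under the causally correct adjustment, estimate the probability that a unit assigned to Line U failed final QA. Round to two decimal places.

Line W is lower inside every component grade stratum but Line U is lower in aggregate. Whether to stratify depends on how component grade relates to the line.
Here component grade is a common cause — it drives both which line a case falls under and the outcome. The crude comparison mixes populations; the stratum-specific rates are the causally relevant ones.
Standardising Line U to the population component grade mix: 0.602·87/613 + 0.398·46/87 = 0.296.

0.30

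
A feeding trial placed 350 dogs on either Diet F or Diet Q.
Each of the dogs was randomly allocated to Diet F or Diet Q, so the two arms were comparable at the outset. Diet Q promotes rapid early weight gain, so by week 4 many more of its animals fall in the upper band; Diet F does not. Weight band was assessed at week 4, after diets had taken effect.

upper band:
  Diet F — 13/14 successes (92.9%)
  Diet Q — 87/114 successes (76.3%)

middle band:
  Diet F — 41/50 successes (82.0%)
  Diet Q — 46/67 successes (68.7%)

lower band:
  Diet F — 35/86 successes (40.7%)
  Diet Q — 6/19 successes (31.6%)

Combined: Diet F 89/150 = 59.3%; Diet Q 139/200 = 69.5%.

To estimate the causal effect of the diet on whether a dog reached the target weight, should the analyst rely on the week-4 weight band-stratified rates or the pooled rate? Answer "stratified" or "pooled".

The stratified and pooled comparisons disagree (Diet F wins within each week-4 weight band; Diet Q wins overall), so the answer turns on the causal role of week-4 weight band.
Week-4 weight band lies on the pathway diet → week-4 weight band → outcome, so adjusting for it blocks the indirect effect. For the total causal effect of diet, use the unadjusted pooled rates.
Pooled: Diet F 59.3% vs Diet Q 69.5%; Diet Q is higher overall.

pooled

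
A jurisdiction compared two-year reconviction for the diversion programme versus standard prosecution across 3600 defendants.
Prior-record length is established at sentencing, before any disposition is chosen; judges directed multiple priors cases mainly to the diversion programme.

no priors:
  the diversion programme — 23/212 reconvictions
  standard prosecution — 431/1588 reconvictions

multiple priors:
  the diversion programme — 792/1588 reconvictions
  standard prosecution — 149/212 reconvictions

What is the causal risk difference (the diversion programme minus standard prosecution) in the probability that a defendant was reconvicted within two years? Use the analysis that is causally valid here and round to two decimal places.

-0.18

The imbalance in prior-record length arose from how defendants were allocated, not from anything the disposition did; and prior-record length independently affects the outcome. The pooled gap is confounded — condition on prior-record length.
Adjusting over the population distribution of prior-record length: 0.500·(0.108−0.271) + 0.500·(0.499−0.703) = -0.184.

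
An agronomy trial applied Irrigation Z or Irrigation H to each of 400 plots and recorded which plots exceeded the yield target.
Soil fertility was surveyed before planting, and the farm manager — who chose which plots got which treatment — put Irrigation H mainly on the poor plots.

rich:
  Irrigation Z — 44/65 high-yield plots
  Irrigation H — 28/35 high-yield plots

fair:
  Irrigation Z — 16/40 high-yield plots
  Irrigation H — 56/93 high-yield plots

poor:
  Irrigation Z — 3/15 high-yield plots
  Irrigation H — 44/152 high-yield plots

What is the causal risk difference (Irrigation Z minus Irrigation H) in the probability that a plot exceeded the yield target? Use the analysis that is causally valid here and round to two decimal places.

The stratified and pooled comparisons disagree (Irrigation H wins within each soil fertility; Irrigation Z wins overall), so the answer turns on the causal role of soil fertility.
Nothing the irrigation does changes soil fertility; the imbalance is an allocation artefact. With soil fertility also predicting the outcome, the pooled figure is confounded, and the within-stratum comparison is the causal one.
Adjusting over the population distribution of soil fertility: 0.250·(0.677−0.800) + 0.333·(0.400−0.602) + 0.417·(0.200−0.289) = -0.135.

-0.14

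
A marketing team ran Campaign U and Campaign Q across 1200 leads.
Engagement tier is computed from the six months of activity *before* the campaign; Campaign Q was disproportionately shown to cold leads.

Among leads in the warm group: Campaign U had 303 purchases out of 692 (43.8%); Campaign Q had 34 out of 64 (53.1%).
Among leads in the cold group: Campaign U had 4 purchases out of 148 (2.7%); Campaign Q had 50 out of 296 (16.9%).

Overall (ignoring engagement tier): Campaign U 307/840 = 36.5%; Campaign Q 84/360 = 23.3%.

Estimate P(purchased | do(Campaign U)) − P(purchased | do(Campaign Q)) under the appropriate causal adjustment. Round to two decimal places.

Campaign Q is higher inside every engagement tier stratum but Campaign U is higher in aggregate. Whether to stratify depends on how engagement tier relates to the campaign.
Engagement tier satisfies the back-door criterion: it is not a descendant of the campaign, and it blocks the spurious path from campaign to outcome. Adjusting for it (i.e., using the within-engagement tier rates) gives the causal effect.
Adjusting over the population distribution of engagement tier: 0.630·(0.438−0.531) + 0.370·(0.027−0.169) = -0.111.

-0.11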